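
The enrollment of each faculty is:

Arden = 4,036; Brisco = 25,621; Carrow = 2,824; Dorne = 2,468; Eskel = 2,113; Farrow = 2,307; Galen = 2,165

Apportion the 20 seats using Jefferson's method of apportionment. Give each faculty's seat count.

Standard divisor 41534/20 ≈ 2076.7; standard quotas: Arden 1.943, Brisco 12.337, Carrow 1.360, Dorne 1.188, Eskel 1.017, Farrow 1.111, Galen 1.043.
Rounding down gives 1, 12, 1, 1, 1, 1, 1 = 18 seats, so the divisor must be adjusted.
With modified divisor 1900: modified quotas Arden 2.124, Brisco 13.485, Carrow 1.486, Dorne 1.299, Eskel 1.112, Farrow 1.214, Galen 1.139.
Rounding down: Arden 2, Brisco 13, Carrow 1, Dorne 1, Eskel 1, Farrow 1, Galen 1 (total 20).

Arden 2, Brisco 13, Carrow 1, Dorne 1, Eskel 1, Farrow 1, Galen 1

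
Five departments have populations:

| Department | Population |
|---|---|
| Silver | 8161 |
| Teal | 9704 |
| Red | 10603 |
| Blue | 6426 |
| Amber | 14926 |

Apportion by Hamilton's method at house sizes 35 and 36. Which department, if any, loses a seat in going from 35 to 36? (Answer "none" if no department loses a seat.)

At 35 seats: Silver 6, Teal 7, Red 7, Blue 5, Amber 10.
At 36 seats: Silver 6, Teal 7, Red 8, Blue 4, Amber 11.
Blue drops from 5 to 4.

Blue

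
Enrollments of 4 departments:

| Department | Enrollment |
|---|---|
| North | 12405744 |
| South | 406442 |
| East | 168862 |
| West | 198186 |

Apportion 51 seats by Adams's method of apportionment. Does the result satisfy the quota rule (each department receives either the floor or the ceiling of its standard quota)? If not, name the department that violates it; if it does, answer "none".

Standard quotas: North 48.007, South 1.573, East 0.653, West 0.767.
Adams allocation: North 47, South 2, East 1, West 1.
North has quota 48.007 (lower 48, upper 49) but receives 47 — outside the quota interval.

North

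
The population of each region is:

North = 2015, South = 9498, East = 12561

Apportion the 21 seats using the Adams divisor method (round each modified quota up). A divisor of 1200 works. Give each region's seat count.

With modified divisor 1200: modified quotas North 1.679, South 7.915, East 10.467.
Rounding up: North 2, South 8, East 11 (total 21).

North 2, South 8, East 11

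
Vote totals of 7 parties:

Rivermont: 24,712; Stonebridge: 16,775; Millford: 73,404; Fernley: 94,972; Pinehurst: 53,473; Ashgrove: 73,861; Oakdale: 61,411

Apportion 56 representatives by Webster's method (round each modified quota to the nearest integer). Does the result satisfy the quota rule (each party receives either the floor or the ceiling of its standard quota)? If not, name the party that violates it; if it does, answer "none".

none

Standard quotas: Rivermont 3.472, Stonebridge 2.357, Millford 10.312, Fernley 13.343, Pinehurst 7.512, Ashgrove 10.377, Oakdale 8.628.
Webster allocation: Rivermont 4, Stonebridge 2, Millford 10, Fernley 13, Pinehurst 8, Ashgrove 10, Oakdale 9.
Every allocation lies between the lower and upper quota.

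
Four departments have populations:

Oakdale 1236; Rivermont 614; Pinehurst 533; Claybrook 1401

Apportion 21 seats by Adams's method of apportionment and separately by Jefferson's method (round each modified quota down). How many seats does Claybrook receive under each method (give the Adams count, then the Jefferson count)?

Adams: Oakdale 7, Rivermont 4, Pinehurst 3, Claybrook 7.
Jefferson: Oakdale 7, Rivermont 3, Pinehurst 3, Claybrook 8.
Claybrook gets 7 under Adams and 8 under Jefferson.

7 and 8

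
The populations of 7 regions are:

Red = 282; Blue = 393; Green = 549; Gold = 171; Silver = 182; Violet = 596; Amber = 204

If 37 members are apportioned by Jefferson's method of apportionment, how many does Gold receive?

Standard divisor 2377/37 ≈ 64.243; standard quotas: Red 4.390, Blue 6.117, Green 8.546, Gold 2.662, Silver 2.833, Violet 9.277, Amber 3.175.
Rounding down gives 4, 6, 8, 2, 2, 9, 3 = 34 seats, so the divisor must be adjusted.
With modified divisor 58: modified quotas Red 4.862, Blue 6.776, Green 9.466, Gold 2.948, Silver 3.138, Violet 10.276, Amber 3.517.
Rounding down: Red 4, Blue 6, Green 9, Gold 2, Silver 3, Violet 10, Amber 3 (total 37).
Gold receives 2.

2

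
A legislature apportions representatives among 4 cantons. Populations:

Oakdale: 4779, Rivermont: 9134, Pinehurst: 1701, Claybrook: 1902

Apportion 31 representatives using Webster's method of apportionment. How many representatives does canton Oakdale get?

9

Standard divisor 17516/31 ≈ 565.032; standard quotas: Oakdale 8.458, Rivermont 16.165, Pinehurst 3.010, Claybrook 3.366.
Rounding to the nearest integer gives 8, 16, 3, 3 = 30 seats, so the divisor must be adjusted.
With modified divisor 560: modified quotas Oakdale 8.534, Rivermont 16.311, Pinehurst 3.038, Claybrook 3.396.
Rounding to the nearest integer: Oakdale 9, Rivermont 16, Pinehurst 3, Claybrook 3 (total 31).
Oakdale receives 9.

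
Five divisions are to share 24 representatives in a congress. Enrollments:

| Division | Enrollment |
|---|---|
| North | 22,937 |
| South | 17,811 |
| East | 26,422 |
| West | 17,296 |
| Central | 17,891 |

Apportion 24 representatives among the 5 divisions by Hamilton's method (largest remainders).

North=6, South=4, East=6, West=4, Central=4

Standard divisor: 102357 ÷ 24 ≈ 4264.875.
Standard quotas: North 5.3781, South 4.1762, East 6.1953, West 4.0555, Central 4.1950.
Lower quotas: North 5, South 4, East 6, West 4, Central 4 (sum 23, leaving 1 seat).
Remainders in descending order: North 0.3781, East 0.1953, Central 0.1950, South 0.1762, West 0.0555.
The surplus seat goes to North.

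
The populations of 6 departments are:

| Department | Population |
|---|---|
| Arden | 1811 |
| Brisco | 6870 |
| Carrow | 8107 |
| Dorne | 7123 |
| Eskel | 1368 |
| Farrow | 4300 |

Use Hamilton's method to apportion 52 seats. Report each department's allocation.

Arden: 3, Brisco: 12, Carrow: 14, Dorne: 13, Eskel: 2, Farrow: 8

The standard divisor is 29579/52 ≈ 568.827.
Standard quotas: Arden 3.1837, Brisco 12.0775, Carrow 14.2521, Dorne 12.5223, Eskel 2.4049, Farrow 7.5594.
Lower quotas: Arden 3, Brisco 12, Carrow 14, Dorne 12, Eskel 2, Farrow 7 (sum 50, leaving 2 seats).
Remainders in descending order: Farrow 0.5594, Dorne 0.5223, Eskel 0.4049, Carrow 0.2521, Arden 0.1837, Brisco 0.0775.
Largest remainders: Farrow, Dorne receive the extra seats.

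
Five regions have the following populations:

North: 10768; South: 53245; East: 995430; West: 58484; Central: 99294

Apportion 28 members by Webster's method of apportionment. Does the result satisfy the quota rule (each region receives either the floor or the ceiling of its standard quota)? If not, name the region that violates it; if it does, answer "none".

Standard quotas: North 0.248, South 1.225, East 22.898, West 1.345, Central 2.284.
Webster allocation: North 0, South 1, East 24, West 1, Central 2.
East has quota 22.898 (lower 22, upper 23) but receives 24 — outside the quota interval.

East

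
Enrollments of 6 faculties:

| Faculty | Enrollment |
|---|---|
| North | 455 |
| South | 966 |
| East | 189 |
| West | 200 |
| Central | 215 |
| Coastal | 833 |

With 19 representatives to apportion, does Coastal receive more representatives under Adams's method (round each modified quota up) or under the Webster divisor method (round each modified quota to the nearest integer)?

Webster

Adams: North 3, South 6, East 1, West 2, Central 2, Coastal 5.
Webster: North 3, South 7, East 1, West 1, Central 1, Coastal 6.
Coastal gets 5 under Adams and 6 under Webster.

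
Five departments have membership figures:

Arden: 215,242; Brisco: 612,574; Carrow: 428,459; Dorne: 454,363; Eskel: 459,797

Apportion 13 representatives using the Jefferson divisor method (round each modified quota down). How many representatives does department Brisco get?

4

Standard divisor 2170435/13 ≈ 166956.538; standard quotas: Arden 1.289, Brisco 3.669, Carrow 2.566, Dorne 2.721, Eskel 2.754.
Rounding down gives 1, 3, 2, 2, 2 = 10 seats, so the divisor must be adjusted.
With modified divisor 147100: modified quotas Arden 1.463, Brisco 4.164, Carrow 2.913, Dorne 3.089, Eskel 3.126.
Rounding down: Arden 1, Brisco 4, Carrow 2, Dorne 3, Eskel 3 (total 13).
Brisco receives 4.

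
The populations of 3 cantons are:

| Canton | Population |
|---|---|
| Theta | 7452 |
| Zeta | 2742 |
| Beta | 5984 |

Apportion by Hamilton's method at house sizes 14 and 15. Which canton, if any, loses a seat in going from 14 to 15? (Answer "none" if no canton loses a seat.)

none

At 14 seats: Theta 7, Zeta 2, Beta 5.
At 15 seats: Theta 7, Zeta 2, Beta 6.
No canton's allocation decreased.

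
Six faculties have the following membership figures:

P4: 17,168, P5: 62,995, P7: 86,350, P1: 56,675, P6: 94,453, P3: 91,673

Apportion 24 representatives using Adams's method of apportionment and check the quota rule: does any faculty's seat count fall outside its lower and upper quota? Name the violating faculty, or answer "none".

none

Standard quotas: P4 1.007, P5 3.694, P7 5.063, P1 3.323, P6 5.538, P3 5.375.
Adams allocation: P4 1, P5 4, P7 5, P1 4, P6 5, P3 5.
Every allocation lies between the lower and upper quota.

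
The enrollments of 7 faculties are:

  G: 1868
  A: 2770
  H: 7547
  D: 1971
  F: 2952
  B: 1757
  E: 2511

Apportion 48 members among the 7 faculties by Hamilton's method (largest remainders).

The standard divisor is 21376/48 ≈ 445.333.
Standard quotas: G 4.1946, A 6.2201, H 16.9469, D 4.4259, F 6.6287, B 3.9454, E 5.6385.
Lower quotas: G 4, A 6, H 16, D 4, F 6, B 3, E 5 (sum 44, leaving 4 seats).
Remainders in descending order: H 0.9469, B 0.9454, E 0.6385, F 0.6287, D 0.4259, A 0.2201, G 0.1946.
The surplus seats go to H, B, E, F.

G: 4, A: 6, H: 17, D: 4, F: 7, B: 4, E: 6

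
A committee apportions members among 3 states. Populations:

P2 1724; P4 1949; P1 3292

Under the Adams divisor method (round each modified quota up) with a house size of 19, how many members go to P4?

5

Standard divisor 6965/19 ≈ 366.579; standard quotas: P2 4.703, P4 5.317, P1 8.980.
Rounding up gives 5, 6, 9 = 20 seats, so the divisor must be adjusted.
With modified divisor 400: modified quotas P2 4.310, P4 4.872, P1 8.230.
Rounding up: P2 5, P4 5, P1 9 (total 19).
P4 receives 5.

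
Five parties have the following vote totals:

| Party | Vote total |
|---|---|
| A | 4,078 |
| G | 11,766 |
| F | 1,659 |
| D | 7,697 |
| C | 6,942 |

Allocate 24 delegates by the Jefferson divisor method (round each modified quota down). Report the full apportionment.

A: 3, G: 9, F: 1, D: 6, C: 5

Standard divisor 32142/24 ≈ 1339.25; standard quotas: A 3.045, G 8.786, F 1.239, D 5.747, C 5.183.
Rounding down gives 3, 8, 1, 5, 5 = 22 seats, so the divisor must be adjusted.
With modified divisor 1200: modified quotas A 3.398, G 9.805, F 1.383, D 6.414, C 5.785.
Rounding down: A 3, G 9, F 1, D 6, C 5 (total 24).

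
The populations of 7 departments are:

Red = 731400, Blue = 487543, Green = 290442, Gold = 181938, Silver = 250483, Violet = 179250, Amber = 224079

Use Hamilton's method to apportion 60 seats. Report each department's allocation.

Red 19; Blue 12; Green 7; Gold 5; Silver 6; Violet 5; Amber 6

Standard divisor: 2345135 ÷ 60 ≈ 39085.583.
Standard quotas: Red 18.7128, Blue 12.4737, Green 7.4309, Gold 4.6549, Silver 6.4086, Violet 4.5861, Amber 5.7330.
Lower quotas: Red 18, Blue 12, Green 7, Gold 4, Silver 6, Violet 4, Amber 5 (sum 56, leaving 4 seats).
Remainders in descending order: Amber 0.7330, Red 0.7128, Gold 0.6549, Violet 0.5861, Blue 0.4737, Green 0.4309, Silver 0.4086.
The surplus seats go to Amber, Red, Gold, Violet.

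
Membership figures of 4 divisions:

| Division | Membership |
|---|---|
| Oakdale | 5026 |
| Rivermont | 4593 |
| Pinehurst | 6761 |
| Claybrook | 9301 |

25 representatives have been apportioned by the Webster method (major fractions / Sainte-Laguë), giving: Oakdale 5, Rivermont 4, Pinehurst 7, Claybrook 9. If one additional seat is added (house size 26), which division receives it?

Priority for the next seat is population ÷ (current seats + 0.5).
Priorities: Oakdale 913.818, Rivermont 1020.667, Pinehurst 901.467, Claybrook 979.053.
Highest priority: Rivermont.

Rivermont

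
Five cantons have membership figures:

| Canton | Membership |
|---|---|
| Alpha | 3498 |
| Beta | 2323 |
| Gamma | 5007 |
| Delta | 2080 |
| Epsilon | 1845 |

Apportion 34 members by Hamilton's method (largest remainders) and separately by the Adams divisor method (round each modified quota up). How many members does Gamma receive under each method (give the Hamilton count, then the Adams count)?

Hamilton: Alpha 8, Beta 5, Gamma 12, Delta 5, Epsilon 4.
Adams: Alpha 8, Beta 6, Gamma 11, Delta 5, Epsilon 4.
Gamma gets 12 under Hamilton and 11 under Adams.

12 and 11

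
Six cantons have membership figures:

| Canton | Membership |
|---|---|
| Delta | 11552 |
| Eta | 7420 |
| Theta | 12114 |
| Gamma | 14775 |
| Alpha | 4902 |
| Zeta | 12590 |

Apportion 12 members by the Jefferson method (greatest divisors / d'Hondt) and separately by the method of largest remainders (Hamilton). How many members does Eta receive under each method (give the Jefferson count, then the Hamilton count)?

Jefferson: Delta 2, Eta 1, Theta 2, Gamma 3, Alpha 1, Zeta 3.
Hamilton: Delta 2, Eta 2, Theta 2, Gamma 3, Alpha 1, Zeta 2.
Eta gets 1 under Jefferson and 2 under Hamilton.

1 and 2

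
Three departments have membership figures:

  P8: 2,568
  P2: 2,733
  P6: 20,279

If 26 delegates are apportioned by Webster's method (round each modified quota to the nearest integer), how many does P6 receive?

20

Standard divisor 25580/26 ≈ 983.846; standard quotas: P8 2.610, P2 2.778, P6 20.612.
Rounding to the nearest integer gives 3, 3, 21 = 27 seats, so the divisor must be adjusted.
With modified divisor 1000: modified quotas P8 2.568, P2 2.733, P6 20.279.
Rounding to the nearest integer: P8 3, P2 3, P6 20 (total 26).
P6 receives 20.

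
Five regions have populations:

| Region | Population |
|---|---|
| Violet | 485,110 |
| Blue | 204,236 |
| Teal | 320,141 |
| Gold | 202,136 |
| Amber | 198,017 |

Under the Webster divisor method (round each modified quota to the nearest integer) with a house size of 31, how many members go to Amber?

Standard divisor 1409640/31 ≈ 45472.258; standard quotas: Violet 10.668, Blue 4.491, Teal 7.040, Gold 4.445, Amber 4.355.
Rounding to the nearest integer gives 11, 4, 7, 4, 4 = 30 seats, so the divisor must be adjusted.
With modified divisor 45150: modified quotas Violet 10.744, Blue 4.523, Teal 7.091, Gold 4.477, Amber 4.386.
Rounding to the nearest integer: Violet 11, Blue 5, Teal 7, Gold 4, Amber 4 (total 31).
Amber receives 4.

4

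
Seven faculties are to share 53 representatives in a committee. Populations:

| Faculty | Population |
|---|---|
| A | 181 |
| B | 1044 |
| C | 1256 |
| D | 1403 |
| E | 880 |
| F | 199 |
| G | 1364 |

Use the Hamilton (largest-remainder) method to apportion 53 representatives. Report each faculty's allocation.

A 1; B 9; C 11; D 12; E 7; F 2; G 11

Total 6327; standard divisor 6327/53 ≈ 119.377.
Standard quotas: A 1.516, B 8.745, C 10.521, D 11.753, E 7.372, F 1.667, G 11.426.
Lower quotas: A 1, B 8, C 10, D 11, E 7, F 1, G 11 (sum 49, leaving 4 seats).
Remainders in descending order: D 0.753, B 0.745, F 0.667, C 0.521, A 0.516, G 0.426, E 0.372.
The surplus seats go to D, B, F, C.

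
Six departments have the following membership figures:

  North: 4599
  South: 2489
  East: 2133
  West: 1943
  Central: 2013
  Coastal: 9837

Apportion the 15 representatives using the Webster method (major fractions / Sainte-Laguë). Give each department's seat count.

North=3; South=2; East=1; West=1; Central=1; Coastal=7

Standard divisor 23014/15 ≈ 1534.267; standard quotas: North 2.998, South 1.622, East 1.390, West 1.266, Central 1.312, Coastal 6.412.
Rounding to the nearest integer gives 3, 2, 1, 1, 1, 6 = 14 seats, so the divisor must be adjusted.
With modified divisor 1500: modified quotas North 3.066, South 1.659, East 1.422, West 1.295, Central 1.342, Coastal 6.558.
Rounding to the nearest integer: North 3, South 2, East 1, West 1, Central 1, Coastal 7 (total 15).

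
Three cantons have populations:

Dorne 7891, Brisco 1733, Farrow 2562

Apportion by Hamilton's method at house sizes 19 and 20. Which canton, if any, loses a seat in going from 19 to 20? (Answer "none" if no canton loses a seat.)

none

At 19 seats: Dorne 12, Brisco 3, Farrow 4.
At 20 seats: Dorne 13, Brisco 3, Farrow 4.
No canton's allocation decreased.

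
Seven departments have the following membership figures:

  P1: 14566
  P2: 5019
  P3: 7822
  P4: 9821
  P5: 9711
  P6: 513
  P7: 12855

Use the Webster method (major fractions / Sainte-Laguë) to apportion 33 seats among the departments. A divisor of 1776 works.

P1=8, P2=3, P3=4, P4=6, P5=5, P6=0, P7=7

With modified divisor 1776: modified quotas P1 8.202, P2 2.826, P3 4.404, P4 5.530, P5 5.468, P6 0.289, P7 7.238.
Rounding to the nearest integer: P1 8, P2 3, P3 4, P4 6, P5 5, P6 0, P7 7 (total 33).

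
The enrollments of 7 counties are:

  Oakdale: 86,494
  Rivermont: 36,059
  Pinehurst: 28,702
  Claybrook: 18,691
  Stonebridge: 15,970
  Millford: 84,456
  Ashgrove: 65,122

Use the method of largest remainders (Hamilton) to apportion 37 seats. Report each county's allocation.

Total 335494; standard divisor 335494/37 ≈ 9067.405.
Standard quotas: Oakdale 9.5390, Rivermont 3.9768, Pinehurst 3.1654, Claybrook 2.0613, Stonebridge 1.7613, Millford 9.3142, Ashgrove 7.1820.
Lower quotas: Oakdale 9, Rivermont 3, Pinehurst 3, Claybrook 2, Stonebridge 1, Millford 9, Ashgrove 7 (sum 34, leaving 3 seats).
Remainders in descending order: Rivermont 0.9768, Stonebridge 0.7613, Oakdale 0.5390, Millford 0.3142, Ashgrove 0.1820, Pinehurst 0.1654, Claybrook 0.0613.
The surplus seats go to Rivermont, Stonebridge, Oakdale.

Oakdale=10, Rivermont=4, Pinehurst=3, Claybrook=2, Stonebridge=2, Millford=9, Ashgrove=7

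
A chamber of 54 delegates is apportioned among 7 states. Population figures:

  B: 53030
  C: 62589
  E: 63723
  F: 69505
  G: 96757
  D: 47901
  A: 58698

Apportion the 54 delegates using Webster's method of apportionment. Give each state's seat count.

B=6, C=7, E=8, F=8, G=12, D=6, A=7

Standard divisor 452203/54 ≈ 8374.13; standard quotas: B 6.333, C 7.474, E 7.610, F 8.300, G 11.554, D 5.720, A 7.009.
Rounding to the nearest integer gives B 6, C 7, E 8, F 8, G 12, D 6, A 7 — total 54, matching the house size, so no adjustment is needed.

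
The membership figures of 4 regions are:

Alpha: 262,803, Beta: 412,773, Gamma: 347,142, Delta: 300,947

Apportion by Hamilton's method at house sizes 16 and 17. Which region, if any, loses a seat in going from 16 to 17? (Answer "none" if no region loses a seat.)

At 16 seats: Alpha 3, Beta 5, Gamma 4, Delta 4.
At 17 seats: Alpha 3, Beta 5, Gamma 5, Delta 4.
No region's allocation decreased.

none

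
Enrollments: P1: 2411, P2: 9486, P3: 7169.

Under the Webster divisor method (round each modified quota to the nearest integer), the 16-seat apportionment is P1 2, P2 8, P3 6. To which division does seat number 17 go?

P2

Priority for the next seat is population ÷ (current seats + 0.5).
Priorities: P1 964.400, P2 1116.000, P3 1102.923.
Highest priority: P2.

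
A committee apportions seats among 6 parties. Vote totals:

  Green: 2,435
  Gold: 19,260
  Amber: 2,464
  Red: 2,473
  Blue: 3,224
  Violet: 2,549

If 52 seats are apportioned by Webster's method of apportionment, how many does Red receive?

Standard divisor 32405/52 ≈ 623.173; standard quotas: Green 3.907, Gold 30.906, Amber 3.954, Red 3.968, Blue 5.174, Violet 4.090.
Rounding to the nearest integer gives Green 4, Gold 31, Amber 4, Red 4, Blue 5, Violet 4 — total 52, matching the house size, so no adjustment is needed.
Red receives 4.

4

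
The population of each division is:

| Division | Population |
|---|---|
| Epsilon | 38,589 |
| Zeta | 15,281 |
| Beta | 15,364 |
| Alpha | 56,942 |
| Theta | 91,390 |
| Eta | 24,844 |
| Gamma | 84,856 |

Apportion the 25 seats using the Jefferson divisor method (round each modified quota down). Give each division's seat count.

Epsilon=3; Zeta=1; Beta=1; Alpha=4; Theta=7; Eta=2; Gamma=7

Standard divisor 327266/25 ≈ 13090.64; standard quotas: Epsilon 2.948, Zeta 1.167, Beta 1.174, Alpha 4.350, Theta 6.981, Eta 1.898, Gamma 6.482.
Rounding down gives 2, 1, 1, 4, 6, 1, 6 = 21 seats, so the divisor must be adjusted.
With modified divisor 11800: modified quotas Epsilon 3.270, Zeta 1.295, Beta 1.302, Alpha 4.826, Theta 7.745, Eta 2.105, Gamma 7.191.
Rounding down: Epsilon 3, Zeta 1, Beta 1, Alpha 4, Theta 7, Eta 2, Gamma 7 (total 25).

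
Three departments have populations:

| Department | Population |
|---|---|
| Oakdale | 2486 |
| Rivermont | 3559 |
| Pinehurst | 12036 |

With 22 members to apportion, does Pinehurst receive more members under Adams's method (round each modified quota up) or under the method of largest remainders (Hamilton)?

Adams: Oakdale 3, Rivermont 5, Pinehurst 14.
Hamilton: Oakdale 3, Rivermont 4, Pinehurst 15.
Pinehurst gets 14 under Adams and 15 under Hamilton.

Hamilton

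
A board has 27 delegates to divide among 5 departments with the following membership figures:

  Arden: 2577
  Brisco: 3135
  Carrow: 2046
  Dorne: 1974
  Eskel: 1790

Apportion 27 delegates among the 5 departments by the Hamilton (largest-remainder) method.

Total 11522; standard divisor 11522/27 ≈ 426.741.
Standard quotas: Arden 6.039, Brisco 7.346, Carrow 4.794, Dorne 4.626, Eskel 4.195.
Lower quotas: Arden 6, Brisco 7, Carrow 4, Dorne 4, Eskel 4 (sum 25, leaving 2 seats).
Remainders in descending order: Carrow 0.794, Dorne 0.626, Brisco 0.346, Eskel 0.195, Arden 0.039.
Largest remainders: Carrow, Dorne receive the extra seats.

Arden=6; Brisco=7; Carrow=5; Dorne=5; Eskel=4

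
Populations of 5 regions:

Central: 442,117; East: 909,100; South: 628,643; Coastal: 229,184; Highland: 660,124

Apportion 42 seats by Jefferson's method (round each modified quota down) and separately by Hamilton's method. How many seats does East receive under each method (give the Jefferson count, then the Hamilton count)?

14 and 13

Jefferson: Central 6, East 14, South 9, Coastal 3, Highland 10.
Hamilton: Central 7, East 13, South 9, Coastal 3, Highland 10.
East gets 14 under Jefferson and 13 under Hamilton.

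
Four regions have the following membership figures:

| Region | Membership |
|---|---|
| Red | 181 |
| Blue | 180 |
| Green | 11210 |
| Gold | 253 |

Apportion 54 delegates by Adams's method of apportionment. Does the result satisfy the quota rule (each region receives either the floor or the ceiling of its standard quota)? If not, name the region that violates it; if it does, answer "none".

Standard quotas: Red 0.827, Blue 0.822, Green 51.196, Gold 1.155.
Adams allocation: Red 1, Blue 1, Green 50, Gold 2.
Green has quota 51.196 (lower 51, upper 52) but receives 50 — outside the quota interval.

Green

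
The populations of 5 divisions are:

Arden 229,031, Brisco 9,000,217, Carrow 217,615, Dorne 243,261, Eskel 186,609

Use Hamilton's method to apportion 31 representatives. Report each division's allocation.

The standard divisor is 9876733/31 ≈ 318604.29.
Standard quotas: Arden 0.7189, Brisco 28.2489, Carrow 0.6830, Dorne 0.7635, Eskel 0.5857.
Lower quotas: Arden 0, Brisco 28, Carrow 0, Dorne 0, Eskel 0 (sum 28, leaving 3 seats).
Remainders in descending order: Dorne 0.7635, Arden 0.7189, Carrow 0.6830, Eskel 0.5857, Brisco 0.2489.
The surplus seats go to Dorne, Arden, Carrow.

Arden=1, Brisco=28, Carrow=1, Dorne=1, Eskel=0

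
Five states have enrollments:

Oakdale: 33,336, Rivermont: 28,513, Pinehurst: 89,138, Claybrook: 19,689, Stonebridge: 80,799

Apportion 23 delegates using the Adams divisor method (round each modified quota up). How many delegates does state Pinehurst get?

8

Standard divisor 251475/23 ≈ 10933.696; standard quotas: Oakdale 3.049, Rivermont 2.608, Pinehurst 8.153, Claybrook 1.801, Stonebridge 7.390.
Rounding up gives 4, 3, 9, 2, 8 = 26 seats, so the divisor must be adjusted.
With modified divisor 12100: modified quotas Oakdale 2.755, Rivermont 2.356, Pinehurst 7.367, Claybrook 1.627, Stonebridge 6.678.
Rounding up: Oakdale 3, Rivermont 3, Pinehurst 8, Claybrook 2, Stonebridge 7 (total 23).
Pinehurst receives 8.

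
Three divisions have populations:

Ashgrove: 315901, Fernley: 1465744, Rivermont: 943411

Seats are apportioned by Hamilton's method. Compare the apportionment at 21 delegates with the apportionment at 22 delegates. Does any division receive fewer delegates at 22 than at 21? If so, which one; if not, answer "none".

At 21 seats: Ashgrove 3, Fernley 11, Rivermont 7.
At 22 seats: Ashgrove 2, Fernley 12, Rivermont 8.
Ashgrove drops from 3 to 2.

Ashgrove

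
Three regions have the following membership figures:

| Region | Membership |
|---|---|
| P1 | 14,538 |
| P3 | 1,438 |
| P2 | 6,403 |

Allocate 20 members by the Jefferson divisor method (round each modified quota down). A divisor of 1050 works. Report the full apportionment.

P1 13; P3 1; P2 6

With modified divisor 1050: modified quotas P1 13.846, P3 1.370, P2 6.098.
Rounding down: P1 13, P3 1, P2 6 (total 20).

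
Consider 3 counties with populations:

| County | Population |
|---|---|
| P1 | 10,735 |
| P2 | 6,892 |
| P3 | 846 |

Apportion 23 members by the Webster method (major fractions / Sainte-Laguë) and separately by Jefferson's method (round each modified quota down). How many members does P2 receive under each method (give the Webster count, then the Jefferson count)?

Webster: P1 13, P2 9, P3 1.
Jefferson: P1 14, P2 8, P3 1.
P2 gets 9 under Webster and 8 under Jefferson.

9 and 8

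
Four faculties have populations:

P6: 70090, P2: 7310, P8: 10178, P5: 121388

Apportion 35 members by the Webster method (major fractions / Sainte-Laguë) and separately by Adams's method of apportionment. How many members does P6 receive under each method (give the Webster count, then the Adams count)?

Webster: P6 12, P2 1, P8 2, P5 20.
Adams: P6 11, P2 2, P8 2, P5 20.
P6 gets 12 under Webster and 11 under Adams.

12 and 11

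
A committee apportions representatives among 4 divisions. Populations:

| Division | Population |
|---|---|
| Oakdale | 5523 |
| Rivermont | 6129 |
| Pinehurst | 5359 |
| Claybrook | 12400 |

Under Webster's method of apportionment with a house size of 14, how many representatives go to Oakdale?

Standard divisor 29411/14 ≈ 2100.786; standard quotas: Oakdale 2.629, Rivermont 2.917, Pinehurst 2.551, Claybrook 5.903.
Rounding to the nearest integer gives 3, 3, 3, 6 = 15 seats, so the divisor must be adjusted.
With modified divisor 2180: modified quotas Oakdale 2.533, Rivermont 2.811, Pinehurst 2.458, Claybrook 5.688.
Rounding to the nearest integer: Oakdale 3, Rivermont 3, Pinehurst 2, Claybrook 6 (total 14).
Oakdale receives 3.

3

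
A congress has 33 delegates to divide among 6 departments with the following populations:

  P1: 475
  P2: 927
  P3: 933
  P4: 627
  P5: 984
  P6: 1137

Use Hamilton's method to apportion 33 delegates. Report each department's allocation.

Standard divisor: 5083 ÷ 33 ≈ 154.03.
Standard quotas: P1 3.084, P2 6.018, P3 6.057, P4 4.071, P5 6.388, P6 7.382.
Lower quotas: P1 3, P2 6, P3 6, P4 4, P5 6, P6 7 (sum 32, leaving 1 seat).
Remainders in descending order: P5 0.388, P6 0.382, P1 0.084, P4 0.071, P3 0.057, P2 0.018.
Largest remainder: P5 receives the extra seat.

P1=3; P2=6; P3=6; P4=4; P5=7; P6=7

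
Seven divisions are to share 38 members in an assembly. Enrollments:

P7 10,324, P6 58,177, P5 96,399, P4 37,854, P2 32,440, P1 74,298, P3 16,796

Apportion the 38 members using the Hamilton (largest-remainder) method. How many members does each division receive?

The standard divisor is 326288/38 ≈ 8586.526.
Standard quotas: P7 1.2023, P6 6.7754, P5 11.2268, P4 4.4085, P2 3.7780, P1 8.6529, P3 1.9561.
Lower quotas: P7 1, P6 6, P5 11, P4 4, P2 3, P1 8, P3 1 (sum 34, leaving 4 seats).
Remainders in descending order: P3 0.9561, P2 0.7780, P6 0.7754, P1 0.6529, P4 0.4085, P5 0.2268, P7 0.2023.
The surplus seats go to P3, P2, P6, P1.

P7: 1, P6: 7, P5: 11, P4: 4, P2: 4, P1: 9, P3: 2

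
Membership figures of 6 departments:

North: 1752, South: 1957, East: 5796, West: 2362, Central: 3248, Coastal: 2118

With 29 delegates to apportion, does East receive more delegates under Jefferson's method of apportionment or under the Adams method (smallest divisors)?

Jefferson

Jefferson: North 3, South 3, East 10, West 4, Central 6, Coastal 3.
Adams: North 3, South 4, East 9, West 4, Central 5, Coastal 4.
East gets 10 under Jefferson and 9 under Adams.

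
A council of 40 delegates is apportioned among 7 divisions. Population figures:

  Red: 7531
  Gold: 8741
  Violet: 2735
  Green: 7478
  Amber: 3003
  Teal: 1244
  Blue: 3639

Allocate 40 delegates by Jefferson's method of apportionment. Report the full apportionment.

Standard divisor 34371/40 ≈ 859.275; standard quotas: Red 8.764, Gold 10.173, Violet 3.183, Green 8.703, Amber 3.495, Teal 1.448, Blue 4.235.
Rounding down gives 8, 10, 3, 8, 3, 1, 4 = 37 seats, so the divisor must be adjusted.
With modified divisor 770: modified quotas Red 9.781, Gold 11.352, Violet 3.552, Green 9.712, Amber 3.900, Teal 1.616, Blue 4.726.
Rounding down: Red 9, Gold 11, Violet 3, Green 9, Amber 3, Teal 1, Blue 4 (total 40).

Red 9, Gold 11, Violet 3, Green 9, Amber 3, Teal 1, Blue 4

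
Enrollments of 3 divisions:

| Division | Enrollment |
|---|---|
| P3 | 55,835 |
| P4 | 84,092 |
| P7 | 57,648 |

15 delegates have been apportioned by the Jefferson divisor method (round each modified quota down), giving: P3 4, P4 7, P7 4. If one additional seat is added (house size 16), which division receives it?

P7

Priority for the next seat is population ÷ (current seats + 1).
Priorities: P3 11167.000, P4 10511.500, P7 11529.600.
Highest priority: P7.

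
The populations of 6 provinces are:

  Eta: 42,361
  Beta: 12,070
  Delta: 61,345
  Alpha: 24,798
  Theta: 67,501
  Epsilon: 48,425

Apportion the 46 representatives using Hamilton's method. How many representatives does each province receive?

Eta 8; Beta 2; Delta 11; Alpha 4; Theta 12; Epsilon 9

The standard divisor is 256500/46 ≈ 5576.087.
Standard quotas: Eta 7.5969, Beta 2.1646, Delta 11.0014, Alpha 4.4472, Theta 12.1054, Epsilon 8.6844.
Lower quotas: Eta 7, Beta 2, Delta 11, Alpha 4, Theta 12, Epsilon 8 (sum 44, leaving 2 seats).
Remainders in descending order: Epsilon 0.6844, Eta 0.5969, Alpha 0.4472, Beta 0.1646, Theta 0.1054, Delta 0.0014.
Largest remainders: Epsilon, Eta receive the extra seats.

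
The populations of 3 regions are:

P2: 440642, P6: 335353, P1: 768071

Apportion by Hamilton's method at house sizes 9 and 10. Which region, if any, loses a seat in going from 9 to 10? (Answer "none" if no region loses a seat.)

none

At 9 seats: P2 3, P6 2, P1 4.
At 10 seats: P2 3, P6 2, P1 5.
No region's allocation decreased.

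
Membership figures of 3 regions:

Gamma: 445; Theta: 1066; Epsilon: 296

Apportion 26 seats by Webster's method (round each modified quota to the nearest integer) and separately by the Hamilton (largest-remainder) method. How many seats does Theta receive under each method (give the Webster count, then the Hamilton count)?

Webster: Gamma 6, Theta 16, Epsilon 4.
Hamilton: Gamma 7, Theta 15, Epsilon 4.
Theta gets 16 under Webster and 15 under Hamilton.

16 and 15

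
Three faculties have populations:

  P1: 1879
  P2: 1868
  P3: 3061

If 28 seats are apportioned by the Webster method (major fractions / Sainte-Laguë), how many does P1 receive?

Standard divisor 6808/28 ≈ 243.143; standard quotas: P1 7.728, P2 7.683, P3 12.589.
Rounding to the nearest integer gives 8, 8, 13 = 29 seats, so the divisor must be adjusted.
With modified divisor 247: modified quotas P1 7.607, P2 7.563, P3 12.393.
Rounding to the nearest integer: P1 8, P2 8, P3 12 (total 28).
P1 receives 8.

8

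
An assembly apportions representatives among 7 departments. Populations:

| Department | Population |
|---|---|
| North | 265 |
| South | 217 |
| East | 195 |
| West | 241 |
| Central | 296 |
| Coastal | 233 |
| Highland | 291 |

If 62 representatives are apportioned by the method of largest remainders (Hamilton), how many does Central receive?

11

The standard divisor is 1738/62 ≈ 28.032.
Standard quotas: North 9.453, South 7.741, East 6.956, West 8.597, Central 10.559, Coastal 8.312, Highland 10.381.
Lower quotas: North 9, South 7, East 6, West 8, Central 10, Coastal 8, Highland 10 (sum 58, leaving 4 seats).
Remainders in descending order: East 0.956, South 0.741, West 0.597, Central 0.559, North 0.453, Highland 0.381, Coastal 0.312.
Largest remainders: East, South, West, Central receive the extra seats.
Central receives 11.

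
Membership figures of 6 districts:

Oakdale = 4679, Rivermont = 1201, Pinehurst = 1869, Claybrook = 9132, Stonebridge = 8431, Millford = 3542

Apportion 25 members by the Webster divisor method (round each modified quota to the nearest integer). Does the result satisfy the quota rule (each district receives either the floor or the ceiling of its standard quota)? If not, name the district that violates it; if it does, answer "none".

none

Standard quotas: Oakdale 4.054, Rivermont 1.041, Pinehurst 1.619, Claybrook 7.912, Stonebridge 7.305, Millford 3.069.
Webster allocation: Oakdale 4, Rivermont 1, Pinehurst 2, Claybrook 8, Stonebridge 7, Millford 3.
Every allocation lies between the lower and upper quota.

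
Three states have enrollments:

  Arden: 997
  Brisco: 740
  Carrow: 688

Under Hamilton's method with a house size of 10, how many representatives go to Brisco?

3

Standard divisor: 2425 ÷ 10 ≈ 242.5.
Standard quotas: Arden 4.111, Brisco 3.052, Carrow 2.837.
Lower quotas: Arden 4, Brisco 3, Carrow 2 (sum 9, leaving 1 seat).
Remainders in descending order: Carrow 0.837, Arden 0.111, Brisco 0.052.
The surplus seat goes to Carrow.
Brisco receives 3.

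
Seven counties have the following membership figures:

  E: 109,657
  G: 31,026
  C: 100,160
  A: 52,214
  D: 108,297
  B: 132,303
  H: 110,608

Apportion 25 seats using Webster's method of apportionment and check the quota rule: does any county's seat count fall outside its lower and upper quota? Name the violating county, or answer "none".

none

Standard quotas: E 4.255, G 1.204, C 3.887, A 2.026, D 4.202, B 5.134, H 4.292.
Webster allocation: E 4, G 1, C 4, A 2, D 4, B 5, H 5.
Every allocation lies between the lower and upper quota.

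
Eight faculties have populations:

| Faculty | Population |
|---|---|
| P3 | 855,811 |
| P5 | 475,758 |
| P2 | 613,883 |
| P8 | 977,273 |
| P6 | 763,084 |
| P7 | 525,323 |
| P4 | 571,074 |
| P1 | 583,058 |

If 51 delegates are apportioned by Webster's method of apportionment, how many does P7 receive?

5

Standard divisor 5365264/51 ≈ 105201.255; standard quotas: P3 8.135, P5 4.522, P2 5.835, P8 9.290, P6 7.254, P7 4.994, P4 5.428, P1 5.542.
Rounding to the nearest integer gives P3 8, P5 5, P2 6, P8 9, P6 7, P7 5, P4 5, P1 6 — total 51, matching the house size, so no adjustment is needed.
P7 receives 5.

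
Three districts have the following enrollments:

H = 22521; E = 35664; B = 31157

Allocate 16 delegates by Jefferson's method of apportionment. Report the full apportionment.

Standard divisor 89342/16 ≈ 5583.875; standard quotas: H 4.033, E 6.387, B 5.580.
Rounding down gives 4, 6, 5 = 15 seats, so the divisor must be adjusted.
With modified divisor 5140: modified quotas H 4.382, E 6.939, B 6.062.
Rounding down: H 4, E 6, B 6 (total 16).

H=4; E=6; B=6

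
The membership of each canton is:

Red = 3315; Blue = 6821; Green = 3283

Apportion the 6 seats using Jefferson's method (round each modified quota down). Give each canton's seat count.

Standard divisor 13419/6 ≈ 2236.5; standard quotas: Red 1.482, Blue 3.050, Green 1.468.
Rounding down gives 1, 3, 1 = 5 seats, so the divisor must be adjusted.
With modified divisor 1680: modified quotas Red 1.973, Blue 4.060, Green 1.954.
Rounding down: Red 1, Blue 4, Green 1 (total 6).

Red 1, Blue 4, Green 1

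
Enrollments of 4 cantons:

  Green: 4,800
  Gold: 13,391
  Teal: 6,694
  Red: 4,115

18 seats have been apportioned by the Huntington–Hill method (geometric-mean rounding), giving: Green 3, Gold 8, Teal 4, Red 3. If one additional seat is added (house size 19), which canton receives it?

Gold

Priority for the next seat is population ÷ (√(s·(s+1))).
Priorities: Green 1385.641, Gold 1578.144, Teal 1496.824, Red 1187.898.
Highest priority: Gold.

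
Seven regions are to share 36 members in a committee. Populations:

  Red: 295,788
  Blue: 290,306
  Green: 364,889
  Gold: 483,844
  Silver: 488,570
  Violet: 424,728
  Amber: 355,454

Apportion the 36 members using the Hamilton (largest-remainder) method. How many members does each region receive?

Total 2703579; standard divisor 2703579/36 ≈ 75099.417.
Standard quotas: Red 3.9386, Blue 3.8656, Green 4.8587, Gold 6.4427, Silver 6.5056, Violet 5.6555, Amber 4.7331.
Lower quotas: Red 3, Blue 3, Green 4, Gold 6, Silver 6, Violet 5, Amber 4 (sum 31, leaving 5 seats).
Remainders in descending order: Red 0.9386, Blue 0.8656, Green 0.8587, Amber 0.7331, Violet 0.6555, Silver 0.5056, Gold 0.4427.
The surplus seats go to Red, Blue, Green, Amber, Violet.

Red 4, Blue 4, Green 5, Gold 6, Silver 6, Violet 6, Amber 5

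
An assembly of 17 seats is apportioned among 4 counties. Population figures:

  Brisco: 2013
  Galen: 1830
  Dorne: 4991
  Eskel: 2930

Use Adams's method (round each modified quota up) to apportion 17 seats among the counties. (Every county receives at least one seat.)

Standard divisor 11764/17 ≈ 692; standard quotas: Brisco 2.909, Galen 2.645, Dorne 7.212, Eskel 4.234.
Rounding up gives 3, 3, 8, 5 = 19 seats, so the divisor must be adjusted.
With modified divisor 800: modified quotas Brisco 2.516, Galen 2.288, Dorne 6.239, Eskel 3.663.
Rounding up: Brisco 3, Galen 3, Dorne 7, Eskel 4 (total 17).

Brisco 3; Galen 3; Dorne 7; Eskel 4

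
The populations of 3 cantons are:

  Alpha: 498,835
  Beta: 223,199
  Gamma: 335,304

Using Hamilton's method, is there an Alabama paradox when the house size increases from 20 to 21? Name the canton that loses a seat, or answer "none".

none

At 20 seats: Alpha 10, Beta 4, Gamma 6.
At 21 seats: Alpha 10, Beta 4, Gamma 7.
No canton's allocation decreased.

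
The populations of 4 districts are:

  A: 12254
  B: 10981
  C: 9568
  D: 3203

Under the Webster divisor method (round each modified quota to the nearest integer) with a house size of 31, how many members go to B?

9

Standard divisor 36006/31 ≈ 1161.484; standard quotas: A 10.550, B 9.454, C 8.238, D 2.758.
Rounding to the nearest integer gives A 11, B 9, C 8, D 3 — total 31, matching the house size, so no adjustment is needed.
B receives 9.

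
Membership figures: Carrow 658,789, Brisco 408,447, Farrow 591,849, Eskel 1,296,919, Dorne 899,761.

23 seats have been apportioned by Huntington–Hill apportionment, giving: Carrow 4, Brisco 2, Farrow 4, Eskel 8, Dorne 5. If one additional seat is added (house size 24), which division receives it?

Brisco

Priority for the next seat is population ÷ (√(s·(s+1))).
Priorities: Carrow 147309.699, Brisco 166747.789, Farrow 132341.460, Eskel 152843.370, Dorne 164273.132.
Highest priority: Brisco.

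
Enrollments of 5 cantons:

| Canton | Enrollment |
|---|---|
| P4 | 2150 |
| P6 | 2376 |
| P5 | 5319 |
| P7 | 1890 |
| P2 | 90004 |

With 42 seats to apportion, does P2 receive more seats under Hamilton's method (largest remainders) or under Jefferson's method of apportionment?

Hamilton: P4 1, P6 1, P5 2, P7 1, P2 37.
Jefferson: P4 0, P6 1, P5 2, P7 0, P2 39.
P2 gets 37 under Hamilton and 39 under Jefferson.

Jefferson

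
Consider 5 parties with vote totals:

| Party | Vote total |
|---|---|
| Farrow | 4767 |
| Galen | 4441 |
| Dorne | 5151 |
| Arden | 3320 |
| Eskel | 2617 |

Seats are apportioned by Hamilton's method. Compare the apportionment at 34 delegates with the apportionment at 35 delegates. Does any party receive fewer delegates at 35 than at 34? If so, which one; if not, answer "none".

none

At 34 seats: Farrow 8, Galen 7, Dorne 9, Arden 6, Eskel 4.
At 35 seats: Farrow 8, Galen 8, Dorne 9, Arden 6, Eskel 4.
No party's allocation decreased.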